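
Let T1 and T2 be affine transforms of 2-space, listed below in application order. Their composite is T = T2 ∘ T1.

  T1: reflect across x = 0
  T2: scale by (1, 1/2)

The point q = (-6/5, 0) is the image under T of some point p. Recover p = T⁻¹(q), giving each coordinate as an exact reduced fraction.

p = (6/5, 0)

T1 = [-1 0 0; 0 1 0; 0 0 1]
T2·T1 = [-1 0 0; 0 1/2 0; 0 0 1]
det M = -1/2; M⁻¹ = [-1 0 0; 0 2 0; 0 0 1]
M⁻¹ · (-6/5, 0)ᵀ = (6/5, 0)ᵀ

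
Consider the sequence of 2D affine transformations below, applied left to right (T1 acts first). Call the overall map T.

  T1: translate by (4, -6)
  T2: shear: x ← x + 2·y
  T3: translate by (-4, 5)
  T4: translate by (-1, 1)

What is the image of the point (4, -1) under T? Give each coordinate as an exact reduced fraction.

T1 translate by (4, -6): (4, -1) → (8, -7)
T2 shear: x ← x + 2·y: (8, -7) → (-6, -7)
T3 translate by (-4, 5): (-6, -7) → (-10, -2)
T4 translate by (-1, 1): (-10, -2) → (-11, -1)

T(p) = (-11, -1)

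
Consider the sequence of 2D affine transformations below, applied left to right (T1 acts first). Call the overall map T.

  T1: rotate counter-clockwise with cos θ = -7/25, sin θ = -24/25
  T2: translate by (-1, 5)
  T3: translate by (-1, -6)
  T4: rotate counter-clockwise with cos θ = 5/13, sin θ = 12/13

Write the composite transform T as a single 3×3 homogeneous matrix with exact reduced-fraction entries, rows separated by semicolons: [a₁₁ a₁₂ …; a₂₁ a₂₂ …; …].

T = [253/325 204/325 2/13; -204/325 253/325 -29/13; 0 0 1]

T1 = [-7/25 24/25 0; -24/25 -7/25 0; 0 0 1]
T2·T1 = [-7/25 24/25 -1; -24/25 -7/25 5; 0 0 1]
T3·…·T1 = [-7/25 24/25 -2; -24/25 -7/25 -1; 0 0 1]
T4·…·T1 = [253/325 204/325 2/13; -204/325 253/325 -29/13; 0 0 1]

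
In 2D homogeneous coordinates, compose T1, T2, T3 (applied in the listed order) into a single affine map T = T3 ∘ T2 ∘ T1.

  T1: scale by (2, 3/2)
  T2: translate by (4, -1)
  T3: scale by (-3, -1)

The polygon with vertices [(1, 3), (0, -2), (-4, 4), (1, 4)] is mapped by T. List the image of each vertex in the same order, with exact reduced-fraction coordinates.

T1 scale by (2, 3/2): (1, 3) → (2, 9/2); (0, -2) → (0, -3); (-4, 4) → (-8, 6); (1, 4) → (2, 6)
T2 translate by (4, -1): (2, 9/2) → (6, 7/2); (0, -3) → (4, -4); (-8, 6) → (-4, 5); (2, 6) → (6, 5)
T3 scale by (-3, -1): (6, 7/2) → (-18, -7/2); (4, -4) → (-12, 4); (-4, 5) → (12, -5); (6, 5) → (-18, -5)

image vertices: (-18, -7/2), (-12, 4), (12, -5), (-18, -5)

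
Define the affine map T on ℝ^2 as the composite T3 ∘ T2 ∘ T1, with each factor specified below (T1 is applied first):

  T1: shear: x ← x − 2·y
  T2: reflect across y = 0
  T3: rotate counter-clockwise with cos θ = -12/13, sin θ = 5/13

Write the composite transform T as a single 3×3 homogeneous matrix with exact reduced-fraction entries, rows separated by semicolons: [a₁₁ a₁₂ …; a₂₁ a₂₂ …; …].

T1 = [1 -2 0; 0 1 0; 0 0 1]
T2·T1 = [1 -2 0; 0 -1 0; 0 0 1]
T3·…·T1 = [-12/13 29/13 0; 5/13 2/13 0; 0 0 1]

T = [-12/13 29/13 0; 5/13 2/13 0; 0 0 1]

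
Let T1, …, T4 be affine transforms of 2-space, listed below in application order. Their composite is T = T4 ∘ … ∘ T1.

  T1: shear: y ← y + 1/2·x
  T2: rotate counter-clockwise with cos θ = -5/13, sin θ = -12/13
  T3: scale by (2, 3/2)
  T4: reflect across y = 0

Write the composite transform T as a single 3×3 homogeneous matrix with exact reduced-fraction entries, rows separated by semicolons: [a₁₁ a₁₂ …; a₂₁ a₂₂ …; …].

T = [2/13 24/13 0; 87/52 15/26 0; 0 0 1]

T1 = [1 0 0; 1/2 1 0; 0 0 1]
T2·T1 = [1/13 12/13 0; -29/26 -5/13 0; 0 0 1]
T3·…·T1 = [2/13 24/13 0; -87/52 -15/26 0; 0 0 1]
T4·…·T1 = [2/13 24/13 0; 87/52 15/26 0; 0 0 1]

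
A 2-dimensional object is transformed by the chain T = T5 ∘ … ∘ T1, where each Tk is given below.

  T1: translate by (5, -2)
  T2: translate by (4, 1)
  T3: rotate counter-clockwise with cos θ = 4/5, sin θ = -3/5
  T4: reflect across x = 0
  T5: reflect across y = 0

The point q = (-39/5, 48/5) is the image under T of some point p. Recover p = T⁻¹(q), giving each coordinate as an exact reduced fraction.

p = (3, -2)

T1 = [1 0 5; 0 1 -2; 0 0 1]
T2·T1 = [1 0 9; 0 1 -1; 0 0 1]
T3·…·T1 = [4/5 3/5 33/5; -3/5 4/5 -31/5; 0 0 1]
T4·…·T1 = [-4/5 -3/5 -33/5; -3/5 4/5 -31/5; 0 0 1]
T5·…·T1 = [-4/5 -3/5 -33/5; 3/5 -4/5 31/5; 0 0 1]
det M = 1; M⁻¹ = [-4/5 3/5 -9; -3/5 -4/5 1; 0 0 1]
M⁻¹ · (-39/5, 48/5)ᵀ = (3, -2)ᵀ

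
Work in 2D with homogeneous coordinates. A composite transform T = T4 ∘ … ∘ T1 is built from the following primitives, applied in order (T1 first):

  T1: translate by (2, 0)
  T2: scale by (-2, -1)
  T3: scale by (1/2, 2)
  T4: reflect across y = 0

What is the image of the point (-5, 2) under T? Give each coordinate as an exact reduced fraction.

T(p) = (3, 4)

T1 translate by (2, 0): (-5, 2) → (-3, 2)
T2 scale by (-2, -1): (-3, 2) → (6, -2)
T3 scale by (1/2, 2): (6, -2) → (3, -4)
T4 reflect across y = 0: (3, -4) → (3, 4)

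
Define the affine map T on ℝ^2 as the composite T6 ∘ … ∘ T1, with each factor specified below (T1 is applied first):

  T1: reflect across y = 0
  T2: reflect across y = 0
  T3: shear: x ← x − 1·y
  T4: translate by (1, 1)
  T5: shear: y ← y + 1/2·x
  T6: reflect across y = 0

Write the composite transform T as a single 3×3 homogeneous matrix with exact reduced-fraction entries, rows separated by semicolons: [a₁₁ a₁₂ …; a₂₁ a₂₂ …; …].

T = [1 -1 1; -1/2 -1/2 -3/2; 0 0 1]

T1 = [1 0 0; 0 -1 0; 0 0 1]
T2·T1 = [1 0 0; 0 1 0; 0 0 1]
T3·…·T1 = [1 -1 0; 0 1 0; 0 0 1]
T4·…·T1 = [1 -1 1; 0 1 1; 0 0 1]
T5·…·T1 = [1 -1 1; 1/2 1/2 3/2; 0 0 1]
T6·…·T1 = [1 -1 1; -1/2 -1/2 -3/2; 0 0 1]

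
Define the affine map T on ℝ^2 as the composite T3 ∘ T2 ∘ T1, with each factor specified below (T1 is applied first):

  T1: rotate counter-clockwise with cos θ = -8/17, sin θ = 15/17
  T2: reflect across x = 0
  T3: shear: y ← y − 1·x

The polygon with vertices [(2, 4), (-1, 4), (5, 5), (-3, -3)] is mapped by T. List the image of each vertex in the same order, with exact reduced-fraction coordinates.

T1 rotate counter-clockwise with cos θ = -8/17, sin θ = 15/17: (2, 4) → (-76/17, -2/17); (-1, 4) → (-52/17, -47/17); (5, 5) → (-115/17, 35/17); (-3, -3) → (69/17, -21/17)
T2 reflect across x = 0: (-76/17, -2/17) → (76/17, -2/17); (-52/17, -47/17) → (52/17, -47/17); (-115/17, 35/17) → (115/17, 35/17); (69/17, -21/17) → (-69/17, -21/17)
T3 shear: y ← y − 1·x: (76/17, -2/17) → (76/17, -78/17); (52/17, -47/17) → (52/17, -99/17); (115/17, 35/17) → (115/17, -80/17); (-69/17, -21/17) → (-69/17, 48/17)

image vertices: (76/17, -78/17), (52/17, -99/17), (115/17, -80/17), (-69/17, 48/17)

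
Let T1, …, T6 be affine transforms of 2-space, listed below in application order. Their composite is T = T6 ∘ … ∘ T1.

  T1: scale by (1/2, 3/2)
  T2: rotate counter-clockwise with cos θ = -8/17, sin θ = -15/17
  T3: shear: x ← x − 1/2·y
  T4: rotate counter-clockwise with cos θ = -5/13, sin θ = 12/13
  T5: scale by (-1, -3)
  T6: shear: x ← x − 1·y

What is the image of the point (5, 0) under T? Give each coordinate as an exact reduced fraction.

T1 scale by (1/2, 3/2): (5, 0) → (5/2, 0)
T2 rotate counter-clockwise with cos θ = -8/17, sin θ = -15/17: (5/2, 0) → (-20/17, -75/34)
T3 shear: x ← x − 1/2·y: (-20/17, -75/34) → (-5/68, -75/34)
T4 rotate counter-clockwise with cos θ = -5/13, sin θ = 12/13: (-5/68, -75/34) → (1825/884, 345/442)
T5 scale by (-1, -3): (1825/884, 345/442) → (-1825/884, -1035/442)
T6 shear: x ← x − 1·y: (-1825/884, -1035/442) → (245/884, -1035/442)

T(p) = (245/884, -1035/442)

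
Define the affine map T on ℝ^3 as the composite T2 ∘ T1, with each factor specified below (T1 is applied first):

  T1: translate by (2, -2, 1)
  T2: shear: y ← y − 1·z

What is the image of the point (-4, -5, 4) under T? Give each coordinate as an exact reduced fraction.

T(p) = (-2, -12, 5)

T1 translate by (2, -2, 1): (-4, -5, 4) → (-2, -7, 5)
T2 shear: y ← y − 1·z: (-2, -7, 5) → (-2, -12, 5)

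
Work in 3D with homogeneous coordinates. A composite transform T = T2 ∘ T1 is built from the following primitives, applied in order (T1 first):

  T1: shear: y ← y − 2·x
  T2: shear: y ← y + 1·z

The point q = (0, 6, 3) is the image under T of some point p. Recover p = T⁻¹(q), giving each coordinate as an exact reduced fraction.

p = (0, 3, 3)

T1 = [1 0 0 0; -2 1 0 0; 0 0 1 0; 0 0 0 1]
T2·T1 = [1 0 0 0; -2 1 1 0; 0 0 1 0; 0 0 0 1]
det M = 1; M⁻¹ = [1 0 0 0; 2 1 -1 0; 0 0 1 0; 0 0 0 1]
M⁻¹ · (0, 6, 3)ᵀ = (0, 3, 3)ᵀ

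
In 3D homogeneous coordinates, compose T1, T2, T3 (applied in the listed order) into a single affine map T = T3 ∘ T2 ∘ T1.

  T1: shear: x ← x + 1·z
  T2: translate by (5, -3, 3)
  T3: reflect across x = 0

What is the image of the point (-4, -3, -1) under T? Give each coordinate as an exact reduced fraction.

T(p) = (0, -6, 2)

T1 shear: x ← x + 1·z: (-4, -3, -1) → (-5, -3, -1)
T2 translate by (5, -3, 3): (-5, -3, -1) → (0, -6, 2)
T3 reflect across x = 0: (0, -6, 2) → (0, -6, 2)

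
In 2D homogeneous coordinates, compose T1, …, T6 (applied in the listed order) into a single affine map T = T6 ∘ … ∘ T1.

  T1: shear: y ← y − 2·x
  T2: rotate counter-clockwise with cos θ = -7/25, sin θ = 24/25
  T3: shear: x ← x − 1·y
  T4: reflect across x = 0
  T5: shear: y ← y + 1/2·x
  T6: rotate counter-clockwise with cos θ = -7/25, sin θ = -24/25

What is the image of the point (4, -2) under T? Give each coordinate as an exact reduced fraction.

T1 shear: y ← y − 2·x: (4, -2) → (4, -10)
T2 rotate counter-clockwise with cos θ = -7/25, sin θ = 24/25: (4, -10) → (212/25, 166/25)
T3 shear: x ← x − 1·y: (212/25, 166/25) → (46/25, 166/25)
T4 reflect across x = 0: (46/25, 166/25) → (-46/25, 166/25)
T5 shear: y ← y + 1/2·x: (-46/25, 166/25) → (-46/25, 143/25)
T6 rotate counter-clockwise with cos θ = -7/25, sin θ = -24/25: (-46/25, 143/25) → (3754/625, 103/625)

T(p) = (3754/625, 103/625)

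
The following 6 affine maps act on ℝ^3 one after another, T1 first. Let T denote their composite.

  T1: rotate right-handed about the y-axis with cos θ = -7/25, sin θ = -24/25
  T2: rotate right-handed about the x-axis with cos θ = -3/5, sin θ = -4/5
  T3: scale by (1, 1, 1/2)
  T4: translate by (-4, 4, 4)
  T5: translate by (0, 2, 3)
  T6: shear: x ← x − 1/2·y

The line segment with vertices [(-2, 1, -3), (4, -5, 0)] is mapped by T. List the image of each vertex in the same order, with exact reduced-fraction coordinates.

T1 rotate right-handed about the y-axis with cos θ = -7/25, sin θ = -24/25: (-2, 1, -3) → (86/25, 1, -27/25); (4, -5, 0) → (-28/25, -5, 96/25)
T2 rotate right-handed about the x-axis with cos θ = -3/5, sin θ = -4/5: (86/25, 1, -27/25) → (86/25, -183/125, -19/125); (-28/25, -5, 96/25) → (-28/25, 759/125, 212/125)
T3 scale by (1, 1, 1/2): (86/25, -183/125, -19/125) → (86/25, -183/125, -19/250); (-28/25, 759/125, 212/125) → (-28/25, 759/125, 106/125)
T4 translate by (-4, 4, 4): (86/25, -183/125, -19/250) → (-14/25, 317/125, 981/250); (-28/25, 759/125, 106/125) → (-128/25, 1259/125, 606/125)
T5 translate by (0, 2, 3): (-14/25, 317/125, 981/250) → (-14/25, 567/125, 1731/250); (-128/25, 1259/125, 606/125) → (-128/25, 1509/125, 981/125)
T6 shear: x ← x − 1/2·y: (-14/25, 567/125, 1731/250) → (-707/250, 567/125, 1731/250); (-128/25, 1509/125, 981/125) → (-2789/250, 1509/125, 981/125)

image vertices: (-707/250, 567/125, 1731/250), (-2789/250, 1509/125, 981/125)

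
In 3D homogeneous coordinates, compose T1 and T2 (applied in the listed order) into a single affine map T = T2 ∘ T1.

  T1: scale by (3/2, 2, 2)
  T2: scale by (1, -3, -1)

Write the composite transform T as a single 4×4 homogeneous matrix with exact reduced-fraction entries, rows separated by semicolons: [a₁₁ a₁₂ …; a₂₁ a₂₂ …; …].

T1 = [3/2 0 0 0; 0 2 0 0; 0 0 2 0; 0 0 0 1]
T2·T1 = [3/2 0 0 0; 0 -6 0 0; 0 0 -2 0; 0 0 0 1]

T = [3/2 0 0 0; 0 -6 0 0; 0 0 -2 0; 0 0 0 1]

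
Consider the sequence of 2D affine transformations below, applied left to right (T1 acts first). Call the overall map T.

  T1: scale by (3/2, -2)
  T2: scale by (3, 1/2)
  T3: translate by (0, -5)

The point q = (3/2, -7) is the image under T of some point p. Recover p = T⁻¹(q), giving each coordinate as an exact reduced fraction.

p = (1/3, 2)

T1 = [3/2 0 0; 0 -2 0; 0 0 1]
T2·T1 = [9/2 0 0; 0 -1 0; 0 0 1]
T3·…·T1 = [9/2 0 0; 0 -1 -5; 0 0 1]
det M = -9/2; M⁻¹ = [2/9 0 0; 0 -1 -5; 0 0 1]
M⁻¹ · (3/2, -7)ᵀ = (1/3, 2)ᵀ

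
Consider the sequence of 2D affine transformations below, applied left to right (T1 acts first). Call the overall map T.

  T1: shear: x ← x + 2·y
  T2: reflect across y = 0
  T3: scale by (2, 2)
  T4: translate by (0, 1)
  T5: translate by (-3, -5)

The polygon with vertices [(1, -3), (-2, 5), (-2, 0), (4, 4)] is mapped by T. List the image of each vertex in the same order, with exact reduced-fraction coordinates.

image vertices: (-13, 2), (13, -14), (-7, -4), (21, -12)

T1 shear: x ← x + 2·y: (1, -3) → (-5, -3); (-2, 5) → (8, 5); (-2, 0) → (-2, 0); (4, 4) → (12, 4)
T2 reflect across y = 0: (-5, -3) → (-5, 3); (8, 5) → (8, -5); (-2, 0) → (-2, 0); (12, 4) → (12, -4)
T3 scale by (2, 2): (-5, 3) → (-10, 6); (8, -5) → (16, -10); (-2, 0) → (-4, 0); (12, -4) → (24, -8)
T4 translate by (0, 1): (-10, 6) → (-10, 7); (16, -10) → (16, -9); (-4, 0) → (-4, 1); (24, -8) → (24, -7)
T5 translate by (-3, -5): (-10, 7) → (-13, 2); (16, -9) → (13, -14); (-4, 1) → (-7, -4); (24, -7) → (21, -12)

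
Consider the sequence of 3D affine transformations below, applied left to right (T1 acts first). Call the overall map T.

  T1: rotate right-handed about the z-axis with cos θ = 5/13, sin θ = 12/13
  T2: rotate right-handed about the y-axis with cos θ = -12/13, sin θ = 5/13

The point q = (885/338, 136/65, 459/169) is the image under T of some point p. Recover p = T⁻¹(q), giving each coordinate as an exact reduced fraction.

p = (3/5, 4, -3/2)

T1 = [5/13 -12/13 0 0; 12/13 5/13 0 0; 0 0 1 0; 0 0 0 1]
T2·T1 = [-60/169 144/169 5/13 0; 12/13 5/13 0 0; -25/169 60/169 -12/13 0; 0 0 0 1]
det M = 1; M⁻¹ = [-60/169 12/13 -25/169 0; 144/169 5/13 60/169 0; 5/13 0 -12/13 0; 0 0 0 1]
M⁻¹ · (885/338, 136/65, 459/169)ᵀ = (3/5, 4, -3/2)ᵀ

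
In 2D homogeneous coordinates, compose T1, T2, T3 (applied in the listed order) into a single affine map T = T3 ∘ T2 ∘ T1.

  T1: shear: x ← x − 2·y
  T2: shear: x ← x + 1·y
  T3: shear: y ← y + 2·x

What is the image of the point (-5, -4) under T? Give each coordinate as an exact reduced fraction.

T1 shear: x ← x − 2·y: (-5, -4) → (3, -4)
T2 shear: x ← x + 1·y: (3, -4) → (-1, -4)
T3 shear: y ← y + 2·x: (-1, -4) → (-1, -6)

T(p) = (-1, -6)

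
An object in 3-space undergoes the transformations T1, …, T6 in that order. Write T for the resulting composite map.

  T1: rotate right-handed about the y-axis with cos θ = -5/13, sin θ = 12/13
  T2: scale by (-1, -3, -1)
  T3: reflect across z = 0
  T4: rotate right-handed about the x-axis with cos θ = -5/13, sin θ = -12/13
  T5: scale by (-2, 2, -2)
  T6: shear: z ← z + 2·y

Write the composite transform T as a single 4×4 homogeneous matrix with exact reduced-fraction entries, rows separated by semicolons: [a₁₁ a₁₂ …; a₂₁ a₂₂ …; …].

T1 = [-5/13 0 12/13 0; 0 1 0 0; -12/13 0 -5/13 0; 0 0 0 1]
T2·T1 = [5/13 0 -12/13 0; 0 -3 0 0; 12/13 0 5/13 0; 0 0 0 1]
T3·…·T1 = [5/13 0 -12/13 0; 0 -3 0 0; -12/13 0 -5/13 0; 0 0 0 1]
T4·…·T1 = [5/13 0 -12/13 0; -144/169 15/13 -60/169 0; 60/169 36/13 25/169 0; 0 0 0 1]
T5·…·T1 = [-10/13 0 24/13 0; -288/169 30/13 -120/169 0; -120/169 -72/13 -50/169 0; 0 0 0 1]
T6·…·T1 = [-10/13 0 24/13 0; -288/169 30/13 -120/169 0; -696/169 -12/13 -290/169 0; 0 0 0 1]

T = [-10/13 0 24/13 0; -288/169 30/13 -120/169 0; -696/169 -12/13 -290/169 0; 0 0 0 1]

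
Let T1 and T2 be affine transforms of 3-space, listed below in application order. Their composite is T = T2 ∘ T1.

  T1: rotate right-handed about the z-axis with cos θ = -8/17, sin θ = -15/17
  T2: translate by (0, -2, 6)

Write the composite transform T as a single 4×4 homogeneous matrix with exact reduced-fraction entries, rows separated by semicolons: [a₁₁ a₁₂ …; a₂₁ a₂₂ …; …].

T = [-8/17 15/17 0 0; -15/17 -8/17 0 -2; 0 0 1 6; 0 0 0 1]

T1 = [-8/17 15/17 0 0; -15/17 -8/17 0 0; 0 0 1 0; 0 0 0 1]
T2·T1 = [-8/17 15/17 0 0; -15/17 -8/17 0 -2; 0 0 1 6; 0 0 0 1]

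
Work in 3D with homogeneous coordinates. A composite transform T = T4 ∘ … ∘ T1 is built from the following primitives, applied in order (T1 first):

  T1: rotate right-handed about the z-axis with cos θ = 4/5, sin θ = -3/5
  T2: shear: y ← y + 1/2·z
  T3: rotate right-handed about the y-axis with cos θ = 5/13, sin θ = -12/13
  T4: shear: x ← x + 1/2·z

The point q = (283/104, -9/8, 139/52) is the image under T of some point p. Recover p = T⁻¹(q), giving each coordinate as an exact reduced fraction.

p = (3, 1, -1/4)

T1 = [4/5 3/5 0 0; -3/5 4/5 0 0; 0 0 1 0; 0 0 0 1]
T2·T1 = [4/5 3/5 0 0; -3/5 4/5 1/2 0; 0 0 1 0; 0 0 0 1]
T3·…·T1 = [4/13 3/13 -12/13 0; -3/5 4/5 1/2 0; 48/65 36/65 5/13 0; 0 0 0 1]
T4·…·T1 = [44/65 33/65 -19/26 0; -3/5 4/5 1/2 0; 48/65 36/65 5/13 0; 0 0 0 1]
det M = 1; M⁻¹ = [2/65 -3/5 109/130 0; 3/5 4/5 1/10 0; -12/13 0 11/13 0; 0 0 0 1]
M⁻¹ · (283/104, -9/8, 139/52)ᵀ = (3, 1, -1/4)ᵀ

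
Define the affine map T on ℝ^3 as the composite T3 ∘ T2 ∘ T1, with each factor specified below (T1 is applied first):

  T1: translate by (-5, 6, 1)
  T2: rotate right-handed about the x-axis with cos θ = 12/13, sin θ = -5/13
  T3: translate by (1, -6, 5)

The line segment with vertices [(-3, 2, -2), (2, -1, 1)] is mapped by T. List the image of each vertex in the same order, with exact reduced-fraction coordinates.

image vertices: (-7, 1, 1), (-2, -8/13, 64/13)

T1 translate by (-5, 6, 1): (-3, 2, -2) → (-8, 8, -1); (2, -1, 1) → (-3, 5, 2)
T2 rotate right-handed about the x-axis with cos θ = 12/13, sin θ = -5/13: (-8, 8, -1) → (-8, 7, -4); (-3, 5, 2) → (-3, 70/13, -1/13)
T3 translate by (1, -6, 5): (-8, 7, -4) → (-7, 1, 1); (-3, 70/13, -1/13) → (-2, -8/13, 64/13)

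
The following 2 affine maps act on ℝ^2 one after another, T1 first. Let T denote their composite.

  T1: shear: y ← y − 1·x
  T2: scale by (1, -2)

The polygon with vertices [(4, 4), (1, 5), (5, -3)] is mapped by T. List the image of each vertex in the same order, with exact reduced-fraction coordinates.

image vertices: (4, 0), (1, -8), (5, 16)

T1 shear: y ← y − 1·x: (4, 4) → (4, 0); (1, 5) → (1, 4); (5, -3) → (5, -8)
T2 scale by (1, -2): (4, 0) → (4, 0); (1, 4) → (1, -8); (5, -8) → (5, 16)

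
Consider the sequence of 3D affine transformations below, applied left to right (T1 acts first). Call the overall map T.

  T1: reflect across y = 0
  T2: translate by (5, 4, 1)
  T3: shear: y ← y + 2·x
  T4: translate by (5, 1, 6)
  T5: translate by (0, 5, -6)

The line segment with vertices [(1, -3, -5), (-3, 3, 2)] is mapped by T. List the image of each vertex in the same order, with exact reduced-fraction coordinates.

image vertices: (11, 25, -4), (7, 11, 3)

T1 reflect across y = 0: (1, -3, -5) → (1, 3, -5); (-3, 3, 2) → (-3, -3, 2)
T2 translate by (5, 4, 1): (1, 3, -5) → (6, 7, -4); (-3, -3, 2) → (2, 1, 3)
T3 shear: y ← y + 2·x: (6, 7, -4) → (6, 19, -4); (2, 1, 3) → (2, 5, 3)
T4 translate by (5, 1, 6): (6, 19, -4) → (11, 20, 2); (2, 5, 3) → (7, 6, 9)
T5 translate by (0, 5, -6): (11, 20, 2) → (11, 25, -4); (7, 6, 9) → (7, 11, 3)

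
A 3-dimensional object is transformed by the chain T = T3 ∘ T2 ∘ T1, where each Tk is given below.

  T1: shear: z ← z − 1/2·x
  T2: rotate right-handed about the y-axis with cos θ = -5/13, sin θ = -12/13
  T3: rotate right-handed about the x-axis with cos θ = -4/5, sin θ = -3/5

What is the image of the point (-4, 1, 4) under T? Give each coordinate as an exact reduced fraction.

T1 shear: z ← z − 1/2·x: (-4, 1, 4) → (-4, 1, 6)
T2 rotate right-handed about the y-axis with cos θ = -5/13, sin θ = -12/13: (-4, 1, 6) → (-4, 1, -6)
T3 rotate right-handed about the x-axis with cos θ = -4/5, sin θ = -3/5: (-4, 1, -6) → (-4, -22/5, 21/5)

T(p) = (-4, -22/5, 21/5)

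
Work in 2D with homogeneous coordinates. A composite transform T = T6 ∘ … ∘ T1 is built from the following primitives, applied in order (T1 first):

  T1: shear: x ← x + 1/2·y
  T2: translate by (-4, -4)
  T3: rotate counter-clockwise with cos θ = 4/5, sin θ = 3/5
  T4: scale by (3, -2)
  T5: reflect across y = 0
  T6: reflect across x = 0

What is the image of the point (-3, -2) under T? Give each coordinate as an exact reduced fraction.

T(p) = (42/5, -96/5)

T1 shear: x ← x + 1/2·y: (-3, -2) → (-4, -2)
T2 translate by (-4, -4): (-4, -2) → (-8, -6)
T3 rotate counter-clockwise with cos θ = 4/5, sin θ = 3/5: (-8, -6) → (-14/5, -48/5)
T4 scale by (3, -2): (-14/5, -48/5) → (-42/5, 96/5)
T5 reflect across y = 0: (-42/5, 96/5) → (-42/5, -96/5)
T6 reflect across x = 0: (-42/5, -96/5) → (42/5, -96/5)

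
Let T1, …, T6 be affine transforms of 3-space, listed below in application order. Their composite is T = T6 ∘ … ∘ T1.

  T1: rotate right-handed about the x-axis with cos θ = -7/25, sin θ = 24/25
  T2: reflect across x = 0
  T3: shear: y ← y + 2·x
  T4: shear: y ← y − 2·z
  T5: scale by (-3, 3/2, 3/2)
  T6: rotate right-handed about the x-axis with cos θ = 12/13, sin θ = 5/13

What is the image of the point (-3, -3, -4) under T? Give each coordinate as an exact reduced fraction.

T1 rotate right-handed about the x-axis with cos θ = -7/25, sin θ = 24/25: (-3, -3, -4) → (-3, 117/25, -44/25)
T2 reflect across x = 0: (-3, 117/25, -44/25) → (3, 117/25, -44/25)
T3 shear: y ← y + 2·x: (3, 117/25, -44/25) → (3, 267/25, -44/25)
T4 shear: y ← y − 2·z: (3, 267/25, -44/25) → (3, 71/5, -44/25)
T5 scale by (-3, 3/2, 3/2): (3, 71/5, -44/25) → (-9, 213/10, -66/25)
T6 rotate right-handed about the x-axis with cos θ = 12/13, sin θ = 5/13: (-9, 213/10, -66/25) → (-9, 1344/65, 3741/650)

T(p) = (-9, 1344/65, 3741/650)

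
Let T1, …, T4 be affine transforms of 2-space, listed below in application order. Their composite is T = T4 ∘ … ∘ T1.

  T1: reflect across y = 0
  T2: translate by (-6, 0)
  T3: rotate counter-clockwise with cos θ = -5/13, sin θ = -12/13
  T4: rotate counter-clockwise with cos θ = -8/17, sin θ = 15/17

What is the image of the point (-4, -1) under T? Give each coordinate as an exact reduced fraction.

T1 reflect across y = 0: (-4, -1) → (-4, 1)
T2 translate by (-6, 0): (-4, 1) → (-10, 1)
T3 rotate counter-clockwise with cos θ = -5/13, sin θ = -12/13: (-10, 1) → (62/13, 115/13)
T4 rotate counter-clockwise with cos θ = -8/17, sin θ = 15/17: (62/13, 115/13) → (-2221/221, 10/221)

T(p) = (-2221/221, 10/221)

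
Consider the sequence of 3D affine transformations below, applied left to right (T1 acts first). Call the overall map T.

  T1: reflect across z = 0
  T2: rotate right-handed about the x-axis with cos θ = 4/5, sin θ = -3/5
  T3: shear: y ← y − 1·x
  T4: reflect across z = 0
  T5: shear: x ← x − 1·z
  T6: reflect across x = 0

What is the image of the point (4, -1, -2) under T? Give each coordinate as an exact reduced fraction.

T1 reflect across z = 0: (4, -1, -2) → (4, -1, 2)
T2 rotate right-handed about the x-axis with cos θ = 4/5, sin θ = -3/5: (4, -1, 2) → (4, 2/5, 11/5)
T3 shear: y ← y − 1·x: (4, 2/5, 11/5) → (4, -18/5, 11/5)
T4 reflect across z = 0: (4, -18/5, 11/5) → (4, -18/5, -11/5)
T5 shear: x ← x − 1·z: (4, -18/5, -11/5) → (31/5, -18/5, -11/5)
T6 reflect across x = 0: (31/5, -18/5, -11/5) → (-31/5, -18/5, -11/5)

T(p) = (-31/5, -18/5, -11/5)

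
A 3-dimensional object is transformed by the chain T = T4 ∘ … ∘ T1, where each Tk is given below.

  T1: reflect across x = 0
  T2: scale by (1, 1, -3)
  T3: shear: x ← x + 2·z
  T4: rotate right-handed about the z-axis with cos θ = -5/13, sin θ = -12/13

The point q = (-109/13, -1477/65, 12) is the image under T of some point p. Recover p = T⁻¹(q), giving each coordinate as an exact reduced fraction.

T1 = [-1 0 0 0; 0 1 0 0; 0 0 1 0; 0 0 0 1]
T2·T1 = [-1 0 0 0; 0 1 0 0; 0 0 -3 0; 0 0 0 1]
T3·…·T1 = [-1 0 -6 0; 0 1 0 0; 0 0 -3 0; 0 0 0 1]
T4·…·T1 = [5/13 12/13 30/13 0; 12/13 -5/13 72/13 0; 0 0 -3 0; 0 0 0 1]
det M = 3; M⁻¹ = [5/13 12/13 2 0; 12/13 -5/13 0 0; 0 0 -1/3 0; 0 0 0 1]
M⁻¹ · (-109/13, -1477/65, 12)ᵀ = (-1/5, 1, -4)ᵀ

p = (-1/5, 1, -4)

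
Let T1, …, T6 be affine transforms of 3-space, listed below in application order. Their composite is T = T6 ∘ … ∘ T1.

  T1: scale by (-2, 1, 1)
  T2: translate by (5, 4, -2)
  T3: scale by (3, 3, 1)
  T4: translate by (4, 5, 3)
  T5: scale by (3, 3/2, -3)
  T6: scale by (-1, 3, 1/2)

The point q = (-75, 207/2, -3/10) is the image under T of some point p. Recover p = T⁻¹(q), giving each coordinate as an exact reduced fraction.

p = (-1, 2, -4/5)

T1 = [-2 0 0 0; 0 1 0 0; 0 0 1 0; 0 0 0 1]
T2·T1 = [-2 0 0 5; 0 1 0 4; 0 0 1 -2; 0 0 0 1]
T3·…·T1 = [-6 0 0 15; 0 3 0 12; 0 0 1 -2; 0 0 0 1]
T4·…·T1 = [-6 0 0 19; 0 3 0 17; 0 0 1 1; 0 0 0 1]
T5·…·T1 = [-18 0 0 57; 0 9/2 0 51/2; 0 0 -3 -3; 0 0 0 1]
T6·…·T1 = [18 0 0 -57; 0 27/2 0 153/2; 0 0 -3/2 -3/2; 0 0 0 1]
det M = -729/2; M⁻¹ = [1/18 0 0 19/6; 0 2/27 0 -17/3; 0 0 -2/3 -1; 0 0 0 1]
M⁻¹ · (-75, 207/2, -3/10)ᵀ = (-1, 2, -4/5)ᵀ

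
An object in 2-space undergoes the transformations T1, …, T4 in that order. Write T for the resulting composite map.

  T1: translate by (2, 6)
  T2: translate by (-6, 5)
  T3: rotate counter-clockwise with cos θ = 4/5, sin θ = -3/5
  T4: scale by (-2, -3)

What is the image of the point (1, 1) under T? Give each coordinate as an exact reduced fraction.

T(p) = (-48/5, -171/5)

T1 translate by (2, 6): (1, 1) → (3, 7)
T2 translate by (-6, 5): (3, 7) → (-3, 12)
T3 rotate counter-clockwise with cos θ = 4/5, sin θ = -3/5: (-3, 12) → (24/5, 57/5)
T4 scale by (-2, -3): (24/5, 57/5) → (-48/5, -171/5)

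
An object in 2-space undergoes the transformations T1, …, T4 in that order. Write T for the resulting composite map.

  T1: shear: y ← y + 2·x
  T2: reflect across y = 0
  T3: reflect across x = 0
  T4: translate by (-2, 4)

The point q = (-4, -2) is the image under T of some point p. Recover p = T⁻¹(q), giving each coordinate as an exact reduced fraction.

p = (2, 2)

T1 = [1 0 0; 2 1 0; 0 0 1]
T2·T1 = [1 0 0; -2 -1 0; 0 0 1]
T3·…·T1 = [-1 0 0; -2 -1 0; 0 0 1]
T4·…·T1 = [-1 0 -2; -2 -1 4; 0 0 1]
det M = 1; M⁻¹ = [-1 0 -2; 2 -1 8; 0 0 1]
M⁻¹ · (-4, -2)ᵀ = (2, 2)ᵀ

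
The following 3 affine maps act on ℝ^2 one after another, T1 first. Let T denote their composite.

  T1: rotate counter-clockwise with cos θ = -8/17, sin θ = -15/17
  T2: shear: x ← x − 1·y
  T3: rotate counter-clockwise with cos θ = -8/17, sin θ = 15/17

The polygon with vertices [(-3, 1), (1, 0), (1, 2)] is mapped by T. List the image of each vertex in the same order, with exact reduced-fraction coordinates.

T1 rotate counter-clockwise with cos θ = -8/17, sin θ = -15/17: (-3, 1) → (39/17, 37/17); (1, 0) → (-8/17, -15/17); (1, 2) → (22/17, -31/17)
T2 shear: x ← x − 1·y: (39/17, 37/17) → (2/17, 37/17); (-8/17, -15/17) → (7/17, -15/17); (22/17, -31/17) → (53/17, -31/17)
T3 rotate counter-clockwise with cos θ = -8/17, sin θ = 15/17: (2/17, 37/17) → (-571/289, -266/289); (7/17, -15/17) → (169/289, 225/289); (53/17, -31/17) → (41/289, 1043/289)

image vertices: (-571/289, -266/289), (169/289, 225/289), (41/289, 1043/289)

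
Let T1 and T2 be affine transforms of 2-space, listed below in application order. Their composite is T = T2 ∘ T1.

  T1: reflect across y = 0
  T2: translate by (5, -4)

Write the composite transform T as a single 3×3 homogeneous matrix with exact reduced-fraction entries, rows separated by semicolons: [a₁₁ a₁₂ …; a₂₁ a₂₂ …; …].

T = [1 0 5; 0 -1 -4; 0 0 1]

T1 = [1 0 0; 0 -1 0; 0 0 1]
T2·T1 = [1 0 5; 0 -1 -4; 0 0 1]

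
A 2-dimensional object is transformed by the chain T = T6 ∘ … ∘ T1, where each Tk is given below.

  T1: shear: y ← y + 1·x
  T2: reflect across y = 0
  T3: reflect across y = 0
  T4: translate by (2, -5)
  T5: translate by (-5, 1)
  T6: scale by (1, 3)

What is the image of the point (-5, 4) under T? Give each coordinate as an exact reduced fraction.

T1 shear: y ← y + 1·x: (-5, 4) → (-5, -1)
T2 reflect across y = 0: (-5, -1) → (-5, 1)
T3 reflect across y = 0: (-5, 1) → (-5, -1)
T4 translate by (2, -5): (-5, -1) → (-3, -6)
T5 translate by (-5, 1): (-3, -6) → (-8, -5)
T6 scale by (1, 3): (-8, -5) → (-8, -15)

T(p) = (-8, -15)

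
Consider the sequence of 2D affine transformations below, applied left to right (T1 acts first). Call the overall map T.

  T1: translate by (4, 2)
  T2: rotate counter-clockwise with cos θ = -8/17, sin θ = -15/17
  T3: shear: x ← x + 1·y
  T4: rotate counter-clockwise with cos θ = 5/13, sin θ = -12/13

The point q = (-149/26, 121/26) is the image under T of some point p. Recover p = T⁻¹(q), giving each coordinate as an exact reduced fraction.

T1 = [1 0 4; 0 1 2; 0 0 1]
T2·T1 = [-8/17 15/17 -2/17; -15/17 -8/17 -76/17; 0 0 1]
T3·…·T1 = [-23/17 7/17 -78/17; -15/17 -8/17 -76/17; 0 0 1]
T4·…·T1 = [-295/221 -61/221 -1302/221; 201/221 -124/221 556/221; 0 0 1]
det M = 1; M⁻¹ = [-124/221 61/221 -4; -201/221 -295/221 -2; 0 0 1]
M⁻¹ · (-149/26, 121/26)ᵀ = (1/2, -3)ᵀ

p = (1/2, -3)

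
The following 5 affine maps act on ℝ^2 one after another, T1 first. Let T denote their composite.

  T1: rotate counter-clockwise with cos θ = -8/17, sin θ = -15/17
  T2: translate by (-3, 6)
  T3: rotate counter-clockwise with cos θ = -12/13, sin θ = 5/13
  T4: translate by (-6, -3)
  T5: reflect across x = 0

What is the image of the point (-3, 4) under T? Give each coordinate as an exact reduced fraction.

T(p) = (2297/221, -1878/221)

T1 rotate counter-clockwise with cos θ = -8/17, sin θ = -15/17: (-3, 4) → (84/17, 13/17)
T2 translate by (-3, 6): (84/17, 13/17) → (33/17, 115/17)
T3 rotate counter-clockwise with cos θ = -12/13, sin θ = 5/13: (33/17, 115/17) → (-971/221, -1215/221)
T4 translate by (-6, -3): (-971/221, -1215/221) → (-2297/221, -1878/221)
T5 reflect across x = 0: (-2297/221, -1878/221) → (2297/221, -1878/221)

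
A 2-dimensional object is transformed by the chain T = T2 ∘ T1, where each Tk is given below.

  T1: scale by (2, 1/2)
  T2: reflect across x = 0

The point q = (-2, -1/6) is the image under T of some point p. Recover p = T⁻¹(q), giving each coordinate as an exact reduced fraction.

p = (1, -1/3)

T1 = [2 0 0; 0 1/2 0; 0 0 1]
T2·T1 = [-2 0 0; 0 1/2 0; 0 0 1]
det M = -1; M⁻¹ = [-1/2 0 0; 0 2 0; 0 0 1]
M⁻¹ · (-2, -1/6)ᵀ = (1, -1/3)ᵀ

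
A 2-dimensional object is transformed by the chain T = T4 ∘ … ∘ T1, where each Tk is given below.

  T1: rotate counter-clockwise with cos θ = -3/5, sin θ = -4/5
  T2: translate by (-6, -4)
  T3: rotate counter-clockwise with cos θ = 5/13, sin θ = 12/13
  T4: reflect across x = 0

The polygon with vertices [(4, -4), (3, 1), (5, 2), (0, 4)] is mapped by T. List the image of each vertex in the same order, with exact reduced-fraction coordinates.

T1 rotate counter-clockwise with cos θ = -3/5, sin θ = -4/5: (4, -4) → (-28/5, -4/5); (3, 1) → (-1, -3); (5, 2) → (-7/5, -26/5); (0, 4) → (16/5, -12/5)
T2 translate by (-6, -4): (-28/5, -4/5) → (-58/5, -24/5); (-1, -3) → (-7, -7); (-7/5, -26/5) → (-37/5, -46/5); (16/5, -12/5) → (-14/5, -32/5)
T3 rotate counter-clockwise with cos θ = 5/13, sin θ = 12/13: (-58/5, -24/5) → (-2/65, -816/65); (-7, -7) → (49/13, -119/13); (-37/5, -46/5) → (367/65, -674/65); (-14/5, -32/5) → (314/65, -328/65)
T4 reflect across x = 0: (-2/65, -816/65) → (2/65, -816/65); (49/13, -119/13) → (-49/13, -119/13); (367/65, -674/65) → (-367/65, -674/65); (314/65, -328/65) → (-314/65, -328/65)

image vertices: (2/65, -816/65), (-49/13, -119/13), (-367/65, -674/65), (-314/65, -328/65)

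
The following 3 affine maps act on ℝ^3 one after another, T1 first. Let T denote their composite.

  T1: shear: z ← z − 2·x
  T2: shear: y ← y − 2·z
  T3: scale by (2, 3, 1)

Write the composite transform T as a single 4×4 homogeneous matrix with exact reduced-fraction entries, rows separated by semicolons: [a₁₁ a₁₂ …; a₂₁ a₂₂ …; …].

T1 = [1 0 0 0; 0 1 0 0; -2 0 1 0; 0 0 0 1]
T2·T1 = [1 0 0 0; 4 1 -2 0; -2 0 1 0; 0 0 0 1]
T3·…·T1 = [2 0 0 0; 12 3 -6 0; -2 0 1 0; 0 0 0 1]

T = [2 0 0 0; 12 3 -6 0; -2 0 1 0; 0 0 0 1]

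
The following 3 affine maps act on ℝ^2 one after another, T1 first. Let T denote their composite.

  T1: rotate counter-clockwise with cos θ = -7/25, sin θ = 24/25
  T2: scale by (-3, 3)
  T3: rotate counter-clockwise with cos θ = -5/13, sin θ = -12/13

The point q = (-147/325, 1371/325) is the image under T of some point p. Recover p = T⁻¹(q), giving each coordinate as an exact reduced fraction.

T1 = [-7/25 -24/25 0; 24/25 -7/25 0; 0 0 1]
T2·T1 = [21/25 72/25 0; 72/25 -21/25 0; 0 0 1]
T3·…·T1 = [759/325 -612/325 0; -612/325 -759/325 0; 0 0 1]
det M = -9; M⁻¹ = [253/975 -68/325 0; -68/325 -253/975 0; 0 0 1]
M⁻¹ · (-147/325, 1371/325)ᵀ = (-1, -1)ᵀ

p = (-1, -1)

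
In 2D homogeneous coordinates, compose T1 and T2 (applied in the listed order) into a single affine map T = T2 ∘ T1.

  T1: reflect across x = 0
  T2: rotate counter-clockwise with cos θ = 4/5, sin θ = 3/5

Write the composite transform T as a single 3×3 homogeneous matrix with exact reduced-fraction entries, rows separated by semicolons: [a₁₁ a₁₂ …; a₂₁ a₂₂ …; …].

T1 = [-1 0 0; 0 1 0; 0 0 1]
T2·T1 = [-4/5 -3/5 0; -3/5 4/5 0; 0 0 1]

T = [-4/5 -3/5 0; -3/5 4/5 0; 0 0 1]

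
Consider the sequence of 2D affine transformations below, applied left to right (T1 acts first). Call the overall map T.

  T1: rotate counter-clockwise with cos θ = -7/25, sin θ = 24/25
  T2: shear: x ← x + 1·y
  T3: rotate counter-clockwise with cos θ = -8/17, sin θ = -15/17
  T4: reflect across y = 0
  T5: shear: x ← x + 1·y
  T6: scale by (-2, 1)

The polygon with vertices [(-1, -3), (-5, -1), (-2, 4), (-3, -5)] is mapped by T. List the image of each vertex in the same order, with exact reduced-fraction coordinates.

image vertices: (-926/425, 1116/425), (5954/425, -1714/425), (5708/425, -2978/425), (246/425, 1264/425)

T1 rotate counter-clockwise with cos θ = -7/25, sin θ = 24/25: (-1, -3) → (79/25, -3/25); (-5, -1) → (59/25, -113/25); (-2, 4) → (-82/25, -76/25); (-3, -5) → (141/25, -37/25)
T2 shear: x ← x + 1·y: (79/25, -3/25) → (76/25, -3/25); (59/25, -113/25) → (-54/25, -113/25); (-82/25, -76/25) → (-158/25, -76/25); (141/25, -37/25) → (104/25, -37/25)
T3 rotate counter-clockwise with cos θ = -8/17, sin θ = -15/17: (76/25, -3/25) → (-653/425, -1116/425); (-54/25, -113/25) → (-1263/425, 1714/425); (-158/25, -76/25) → (124/425, 2978/425); (104/25, -37/25) → (-1387/425, -1264/425)
T4 reflect across y = 0: (-653/425, -1116/425) → (-653/425, 1116/425); (-1263/425, 1714/425) → (-1263/425, -1714/425); (124/425, 2978/425) → (124/425, -2978/425); (-1387/425, -1264/425) → (-1387/425, 1264/425)
T5 shear: x ← x + 1·y: (-653/425, 1116/425) → (463/425, 1116/425); (-1263/425, -1714/425) → (-2977/425, -1714/425); (124/425, -2978/425) → (-2854/425, -2978/425); (-1387/425, 1264/425) → (-123/425, 1264/425)
T6 scale by (-2, 1): (463/425, 1116/425) → (-926/425, 1116/425); (-2977/425, -1714/425) → (5954/425, -1714/425); (-2854/425, -2978/425) → (5708/425, -2978/425); (-123/425, 1264/425) → (246/425, 1264/425)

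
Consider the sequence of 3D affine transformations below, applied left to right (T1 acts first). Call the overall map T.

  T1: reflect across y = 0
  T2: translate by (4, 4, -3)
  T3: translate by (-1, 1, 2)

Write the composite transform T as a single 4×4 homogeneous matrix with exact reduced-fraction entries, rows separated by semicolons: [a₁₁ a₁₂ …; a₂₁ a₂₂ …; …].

T = [1 0 0 3; 0 -1 0 5; 0 0 1 -1; 0 0 0 1]

T1 = [1 0 0 0; 0 -1 0 0; 0 0 1 0; 0 0 0 1]
T2·T1 = [1 0 0 4; 0 -1 0 4; 0 0 1 -3; 0 0 0 1]
T3·…·T1 = [1 0 0 3; 0 -1 0 5; 0 0 1 -1; 0 0 0 1]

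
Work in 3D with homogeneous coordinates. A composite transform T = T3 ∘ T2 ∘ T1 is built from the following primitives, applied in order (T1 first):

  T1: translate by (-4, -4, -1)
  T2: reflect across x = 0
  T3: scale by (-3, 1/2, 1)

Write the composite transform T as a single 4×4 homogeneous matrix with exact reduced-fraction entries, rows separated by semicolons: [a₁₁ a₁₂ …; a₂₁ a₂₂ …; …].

T1 = [1 0 0 -4; 0 1 0 -4; 0 0 1 -1; 0 0 0 1]
T2·T1 = [-1 0 0 4; 0 1 0 -4; 0 0 1 -1; 0 0 0 1]
T3·…·T1 = [3 0 0 -12; 0 1/2 0 -2; 0 0 1 -1; 0 0 0 1]

T = [3 0 0 -12; 0 1/2 0 -2; 0 0 1 -1; 0 0 0 1]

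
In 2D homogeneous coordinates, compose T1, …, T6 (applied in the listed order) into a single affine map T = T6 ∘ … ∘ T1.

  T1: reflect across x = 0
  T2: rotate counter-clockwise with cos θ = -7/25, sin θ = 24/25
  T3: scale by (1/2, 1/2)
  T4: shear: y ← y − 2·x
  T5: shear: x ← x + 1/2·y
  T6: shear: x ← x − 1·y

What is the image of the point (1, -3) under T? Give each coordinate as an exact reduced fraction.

T1 reflect across x = 0: (1, -3) → (-1, -3)
T2 rotate counter-clockwise with cos θ = -7/25, sin θ = 24/25: (-1, -3) → (79/25, -3/25)
T3 scale by (1/2, 1/2): (79/25, -3/25) → (79/50, -3/50)
T4 shear: y ← y − 2·x: (79/50, -3/50) → (79/50, -161/50)
T5 shear: x ← x + 1/2·y: (79/50, -161/50) → (-3/100, -161/50)
T6 shear: x ← x − 1·y: (-3/100, -161/50) → (319/100, -161/50)

T(p) = (319/100, -161/50)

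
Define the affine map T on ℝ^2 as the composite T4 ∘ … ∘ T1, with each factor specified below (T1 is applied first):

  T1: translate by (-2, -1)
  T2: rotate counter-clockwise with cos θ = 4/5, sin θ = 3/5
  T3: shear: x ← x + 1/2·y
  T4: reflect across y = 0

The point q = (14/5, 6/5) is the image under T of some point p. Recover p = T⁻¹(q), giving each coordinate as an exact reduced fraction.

p = (4, -2)

T1 = [1 0 -2; 0 1 -1; 0 0 1]
T2·T1 = [4/5 -3/5 -1; 3/5 4/5 -2; 0 0 1]
T3·…·T1 = [11/10 -1/5 -2; 3/5 4/5 -2; 0 0 1]
T4·…·T1 = [11/10 -1/5 -2; -3/5 -4/5 2; 0 0 1]
det M = -1; M⁻¹ = [4/5 -1/5 2; -3/5 -11/10 1; 0 0 1]
M⁻¹ · (14/5, 6/5)ᵀ = (4, -2)ᵀ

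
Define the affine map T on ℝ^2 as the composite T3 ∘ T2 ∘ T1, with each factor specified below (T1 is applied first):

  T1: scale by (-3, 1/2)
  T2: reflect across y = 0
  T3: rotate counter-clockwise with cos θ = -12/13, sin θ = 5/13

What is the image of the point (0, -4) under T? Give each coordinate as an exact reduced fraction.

T(p) = (-10/13, -24/13)

T1 scale by (-3, 1/2): (0, -4) → (0, -2)
T2 reflect across y = 0: (0, -2) → (0, 2)
T3 rotate counter-clockwise with cos θ = -12/13, sin θ = 5/13: (0, 2) → (-10/13, -24/13)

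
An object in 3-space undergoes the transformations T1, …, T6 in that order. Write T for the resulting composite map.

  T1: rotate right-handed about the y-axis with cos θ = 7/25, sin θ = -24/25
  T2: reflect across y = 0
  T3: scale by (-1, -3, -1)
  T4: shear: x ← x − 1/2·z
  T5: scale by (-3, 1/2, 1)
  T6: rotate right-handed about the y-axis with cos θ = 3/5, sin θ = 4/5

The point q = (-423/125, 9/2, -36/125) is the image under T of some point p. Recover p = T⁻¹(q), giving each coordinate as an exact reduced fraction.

T1 = [7/25 0 -24/25 0; 0 1 0 0; 24/25 0 7/25 0; 0 0 0 1]
T2·T1 = [7/25 0 -24/25 0; 0 -1 0 0; 24/25 0 7/25 0; 0 0 0 1]
T3·…·T1 = [-7/25 0 24/25 0; 0 3 0 0; -24/25 0 -7/25 0; 0 0 0 1]
T4·…·T1 = [1/5 0 11/10 0; 0 3 0 0; -24/25 0 -7/25 0; 0 0 0 1]
T5·…·T1 = [-3/5 0 -33/10 0; 0 3/2 0 0; -24/25 0 -7/25 0; 0 0 0 1]
T6·…·T1 = [-141/125 0 -551/250 0; 0 3/2 0 0; -12/125 0 309/125 0; 0 0 0 1]
det M = -9/2; M⁻¹ = [-103/125 0 -551/750 0; 0 2/3 0 0; -4/125 0 47/125 0; 0 0 0 1]
M⁻¹ · (-423/125, 9/2, -36/125)ᵀ = (3, 3, 0)ᵀ

p = (3, 3, 0)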